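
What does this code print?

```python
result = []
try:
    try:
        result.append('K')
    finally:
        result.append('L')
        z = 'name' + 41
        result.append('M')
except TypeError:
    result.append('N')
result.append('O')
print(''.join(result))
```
KLNO

Exception in inner finally caught by outer except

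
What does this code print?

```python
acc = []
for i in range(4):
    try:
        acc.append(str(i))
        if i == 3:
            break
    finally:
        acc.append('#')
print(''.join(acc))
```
0#1#2#3#

finally runs even when breaking out of loop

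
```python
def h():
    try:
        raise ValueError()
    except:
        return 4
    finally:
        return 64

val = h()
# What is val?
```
64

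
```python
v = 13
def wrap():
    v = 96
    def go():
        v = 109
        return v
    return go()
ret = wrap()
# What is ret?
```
109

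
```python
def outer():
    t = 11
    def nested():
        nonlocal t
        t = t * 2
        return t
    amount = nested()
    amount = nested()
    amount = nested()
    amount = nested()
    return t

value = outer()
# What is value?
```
176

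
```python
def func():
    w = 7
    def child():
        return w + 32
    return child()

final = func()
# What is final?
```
39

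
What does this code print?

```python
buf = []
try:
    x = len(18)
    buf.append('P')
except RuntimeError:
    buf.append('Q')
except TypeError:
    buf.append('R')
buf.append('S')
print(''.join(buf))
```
RS

TypeError is caught by its specific handler, not RuntimeError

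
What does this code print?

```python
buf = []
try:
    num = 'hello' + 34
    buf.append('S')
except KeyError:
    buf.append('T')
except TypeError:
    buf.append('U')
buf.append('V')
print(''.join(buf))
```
UV

TypeError is caught by its specific handler, not KeyError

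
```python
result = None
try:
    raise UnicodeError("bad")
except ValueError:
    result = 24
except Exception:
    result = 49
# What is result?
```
24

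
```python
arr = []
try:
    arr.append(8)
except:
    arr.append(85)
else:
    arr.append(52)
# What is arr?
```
[8, 52]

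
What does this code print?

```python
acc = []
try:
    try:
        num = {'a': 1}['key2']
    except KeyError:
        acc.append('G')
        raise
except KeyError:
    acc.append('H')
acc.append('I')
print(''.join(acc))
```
GHI

raise without argument re-raises current exception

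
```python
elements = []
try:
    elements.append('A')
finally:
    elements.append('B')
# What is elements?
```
['A', 'B']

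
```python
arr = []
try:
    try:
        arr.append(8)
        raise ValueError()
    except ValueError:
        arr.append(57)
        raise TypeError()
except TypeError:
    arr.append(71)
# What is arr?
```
[8, 57, 71]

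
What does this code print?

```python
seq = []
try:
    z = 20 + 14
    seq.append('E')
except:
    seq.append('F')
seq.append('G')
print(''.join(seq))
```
EG

No exception, try block completes normally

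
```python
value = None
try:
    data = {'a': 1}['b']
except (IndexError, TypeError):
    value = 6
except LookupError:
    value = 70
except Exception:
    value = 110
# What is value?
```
70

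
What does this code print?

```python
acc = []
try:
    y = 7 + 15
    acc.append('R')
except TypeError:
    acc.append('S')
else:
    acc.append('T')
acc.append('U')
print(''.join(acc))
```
RTU

else block runs when no exception occurs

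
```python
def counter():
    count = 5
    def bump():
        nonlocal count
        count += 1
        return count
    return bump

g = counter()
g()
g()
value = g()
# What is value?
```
8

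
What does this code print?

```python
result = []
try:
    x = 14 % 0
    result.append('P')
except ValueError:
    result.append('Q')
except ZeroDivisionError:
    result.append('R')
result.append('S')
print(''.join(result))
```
RS

ZeroDivisionError is caught by its specific handler, not ValueError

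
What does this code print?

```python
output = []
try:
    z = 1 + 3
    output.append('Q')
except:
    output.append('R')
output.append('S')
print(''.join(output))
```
QS

No exception, try block completes normally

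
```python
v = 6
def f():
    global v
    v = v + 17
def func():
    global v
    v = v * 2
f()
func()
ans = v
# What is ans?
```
46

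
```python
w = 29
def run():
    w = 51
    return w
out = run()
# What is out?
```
51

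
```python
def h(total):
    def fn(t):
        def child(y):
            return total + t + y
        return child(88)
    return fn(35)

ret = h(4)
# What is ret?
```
127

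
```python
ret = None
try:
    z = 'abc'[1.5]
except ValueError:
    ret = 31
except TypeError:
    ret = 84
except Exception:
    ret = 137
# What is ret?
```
84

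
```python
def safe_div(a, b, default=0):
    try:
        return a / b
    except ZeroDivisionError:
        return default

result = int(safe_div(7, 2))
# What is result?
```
3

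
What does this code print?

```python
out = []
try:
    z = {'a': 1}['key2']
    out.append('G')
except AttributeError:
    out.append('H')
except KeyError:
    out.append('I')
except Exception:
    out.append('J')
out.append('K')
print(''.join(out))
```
IK

KeyError matches before generic Exception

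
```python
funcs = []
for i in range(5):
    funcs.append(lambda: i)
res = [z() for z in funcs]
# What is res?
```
[4, 4, 4, 4, 4]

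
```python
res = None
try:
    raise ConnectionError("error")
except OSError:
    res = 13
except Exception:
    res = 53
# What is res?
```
13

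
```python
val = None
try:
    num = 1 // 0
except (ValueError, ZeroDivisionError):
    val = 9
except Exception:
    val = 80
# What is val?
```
9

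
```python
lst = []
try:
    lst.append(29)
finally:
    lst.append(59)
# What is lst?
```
[29, 59]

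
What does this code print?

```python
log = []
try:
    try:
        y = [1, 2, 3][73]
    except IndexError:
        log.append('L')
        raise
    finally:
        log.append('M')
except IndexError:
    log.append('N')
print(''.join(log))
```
LMN

finally runs before re-raised exception propagates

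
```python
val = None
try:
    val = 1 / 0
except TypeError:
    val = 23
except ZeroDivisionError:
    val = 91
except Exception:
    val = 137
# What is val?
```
91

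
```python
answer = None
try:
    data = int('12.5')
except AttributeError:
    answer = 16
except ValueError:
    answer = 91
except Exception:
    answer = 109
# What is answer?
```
91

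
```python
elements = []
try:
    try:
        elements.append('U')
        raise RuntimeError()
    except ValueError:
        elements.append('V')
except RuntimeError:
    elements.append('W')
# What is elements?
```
['U', 'W']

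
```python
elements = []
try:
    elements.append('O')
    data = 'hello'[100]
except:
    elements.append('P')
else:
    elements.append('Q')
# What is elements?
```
['O', 'P']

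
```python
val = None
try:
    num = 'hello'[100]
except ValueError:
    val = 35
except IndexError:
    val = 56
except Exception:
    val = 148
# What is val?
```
56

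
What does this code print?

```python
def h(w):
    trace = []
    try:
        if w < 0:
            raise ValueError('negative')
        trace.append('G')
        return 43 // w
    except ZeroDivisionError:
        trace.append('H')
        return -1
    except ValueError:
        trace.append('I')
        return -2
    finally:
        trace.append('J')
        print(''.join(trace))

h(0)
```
GHJ

w=0 causes ZeroDivisionError, caught, finally prints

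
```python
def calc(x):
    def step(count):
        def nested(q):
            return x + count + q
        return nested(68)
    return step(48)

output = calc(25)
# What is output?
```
141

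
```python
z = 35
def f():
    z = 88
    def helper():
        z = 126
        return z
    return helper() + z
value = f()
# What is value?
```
214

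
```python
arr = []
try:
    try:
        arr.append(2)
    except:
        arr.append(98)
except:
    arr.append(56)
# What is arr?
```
[2]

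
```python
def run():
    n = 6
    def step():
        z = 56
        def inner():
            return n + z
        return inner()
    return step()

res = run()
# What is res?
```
62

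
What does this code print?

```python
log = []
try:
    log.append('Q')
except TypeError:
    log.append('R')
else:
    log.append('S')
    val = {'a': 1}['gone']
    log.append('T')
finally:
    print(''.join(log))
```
QS

Try succeeds, else appends 'S', KeyError in else is uncaught, finally prints before exception propagates ('T' never appended)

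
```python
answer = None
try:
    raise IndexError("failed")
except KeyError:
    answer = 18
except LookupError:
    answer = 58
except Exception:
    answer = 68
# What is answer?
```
58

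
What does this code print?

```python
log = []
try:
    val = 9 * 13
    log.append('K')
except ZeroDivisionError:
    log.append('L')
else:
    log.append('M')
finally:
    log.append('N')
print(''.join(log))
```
KMN

else runs before finally when no exception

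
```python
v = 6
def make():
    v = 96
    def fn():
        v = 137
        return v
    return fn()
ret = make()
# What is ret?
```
137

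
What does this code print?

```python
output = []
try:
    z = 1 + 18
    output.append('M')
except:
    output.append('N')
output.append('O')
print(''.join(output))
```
MO

No exception, try block completes normally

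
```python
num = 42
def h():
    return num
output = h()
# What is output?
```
42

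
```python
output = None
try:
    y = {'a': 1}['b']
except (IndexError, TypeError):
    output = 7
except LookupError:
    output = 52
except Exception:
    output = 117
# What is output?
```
52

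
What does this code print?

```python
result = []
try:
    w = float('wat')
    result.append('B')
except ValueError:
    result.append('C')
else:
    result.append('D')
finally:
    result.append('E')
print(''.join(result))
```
CE

Exception: except runs, else skipped, finally runs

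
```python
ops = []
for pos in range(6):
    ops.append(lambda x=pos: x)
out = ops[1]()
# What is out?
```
1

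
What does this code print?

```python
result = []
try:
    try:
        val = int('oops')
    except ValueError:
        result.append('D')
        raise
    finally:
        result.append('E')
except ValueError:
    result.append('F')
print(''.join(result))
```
DEF

finally runs before re-raised exception propagates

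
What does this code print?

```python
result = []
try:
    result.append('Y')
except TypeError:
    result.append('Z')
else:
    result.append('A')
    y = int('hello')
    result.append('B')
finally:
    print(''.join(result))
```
YA

Try succeeds, else appends 'A', ValueError in else is uncaught, finally prints before exception propagates ('B' never appended)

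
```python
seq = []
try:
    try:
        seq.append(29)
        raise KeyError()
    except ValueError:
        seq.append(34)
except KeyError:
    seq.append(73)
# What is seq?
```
[29, 73]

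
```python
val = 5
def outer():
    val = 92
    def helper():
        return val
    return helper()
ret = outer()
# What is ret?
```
92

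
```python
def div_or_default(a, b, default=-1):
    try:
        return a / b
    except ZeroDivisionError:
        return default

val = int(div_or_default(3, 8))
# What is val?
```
0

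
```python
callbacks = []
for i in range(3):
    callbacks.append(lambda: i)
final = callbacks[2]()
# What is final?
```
2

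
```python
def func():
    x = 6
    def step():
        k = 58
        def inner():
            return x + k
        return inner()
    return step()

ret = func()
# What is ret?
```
64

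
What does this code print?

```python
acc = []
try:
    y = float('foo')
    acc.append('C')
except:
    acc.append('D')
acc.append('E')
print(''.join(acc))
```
DE

Exception raised in try, caught by bare except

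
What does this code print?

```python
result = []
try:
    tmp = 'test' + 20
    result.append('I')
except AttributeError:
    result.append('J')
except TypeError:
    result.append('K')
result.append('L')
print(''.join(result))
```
KL

TypeError is caught by its specific handler, not AttributeError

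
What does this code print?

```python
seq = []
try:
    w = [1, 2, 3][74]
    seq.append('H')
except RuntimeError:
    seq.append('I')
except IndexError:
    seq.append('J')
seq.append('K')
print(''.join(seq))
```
JK

IndexError is caught by its specific handler, not RuntimeError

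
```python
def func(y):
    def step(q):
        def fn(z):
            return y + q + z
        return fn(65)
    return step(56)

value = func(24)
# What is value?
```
145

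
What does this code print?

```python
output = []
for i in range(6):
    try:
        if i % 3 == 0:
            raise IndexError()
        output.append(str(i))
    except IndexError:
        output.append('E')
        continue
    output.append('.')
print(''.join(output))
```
E1.2.E4.5.

continue in except skips rest of loop body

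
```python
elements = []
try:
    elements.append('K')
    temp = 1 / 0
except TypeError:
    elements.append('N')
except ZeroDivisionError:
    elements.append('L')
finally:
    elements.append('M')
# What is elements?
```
['K', 'L', 'M']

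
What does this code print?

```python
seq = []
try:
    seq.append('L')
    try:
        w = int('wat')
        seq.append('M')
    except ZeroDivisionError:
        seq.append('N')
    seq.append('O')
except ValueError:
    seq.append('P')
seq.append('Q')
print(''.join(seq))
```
LPQ

Inner handler doesn't match, propagates to outer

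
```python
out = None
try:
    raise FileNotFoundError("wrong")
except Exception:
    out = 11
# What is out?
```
11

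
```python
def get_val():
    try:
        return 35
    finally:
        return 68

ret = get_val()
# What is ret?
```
68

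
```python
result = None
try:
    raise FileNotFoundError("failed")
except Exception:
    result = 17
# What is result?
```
17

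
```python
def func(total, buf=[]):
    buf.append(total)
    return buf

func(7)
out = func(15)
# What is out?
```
[7, 15]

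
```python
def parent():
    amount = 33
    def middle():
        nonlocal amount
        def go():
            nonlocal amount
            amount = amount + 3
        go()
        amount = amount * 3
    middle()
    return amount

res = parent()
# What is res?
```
108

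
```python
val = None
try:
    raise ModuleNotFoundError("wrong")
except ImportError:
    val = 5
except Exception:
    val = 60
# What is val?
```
5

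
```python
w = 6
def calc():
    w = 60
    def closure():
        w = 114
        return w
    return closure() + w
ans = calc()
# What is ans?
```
174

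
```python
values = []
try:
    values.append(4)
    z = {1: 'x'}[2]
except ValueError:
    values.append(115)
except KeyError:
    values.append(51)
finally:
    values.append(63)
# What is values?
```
[4, 51, 63]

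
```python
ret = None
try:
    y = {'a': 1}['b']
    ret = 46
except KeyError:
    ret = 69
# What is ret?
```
69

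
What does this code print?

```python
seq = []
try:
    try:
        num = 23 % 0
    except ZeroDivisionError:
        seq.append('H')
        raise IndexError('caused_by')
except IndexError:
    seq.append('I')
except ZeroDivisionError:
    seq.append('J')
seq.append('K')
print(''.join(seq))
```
HIK

IndexError raised and caught, original ZeroDivisionError not re-raised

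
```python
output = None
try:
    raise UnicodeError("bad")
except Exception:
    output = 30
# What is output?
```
30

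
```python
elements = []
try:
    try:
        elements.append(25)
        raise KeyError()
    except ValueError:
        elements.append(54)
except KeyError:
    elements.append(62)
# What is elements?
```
[25, 62]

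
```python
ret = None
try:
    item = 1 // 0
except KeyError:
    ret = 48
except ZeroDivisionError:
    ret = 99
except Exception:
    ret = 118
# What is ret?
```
99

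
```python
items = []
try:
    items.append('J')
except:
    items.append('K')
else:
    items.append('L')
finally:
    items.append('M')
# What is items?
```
['J', 'L', 'M']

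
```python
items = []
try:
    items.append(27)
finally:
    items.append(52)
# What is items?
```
[27, 52]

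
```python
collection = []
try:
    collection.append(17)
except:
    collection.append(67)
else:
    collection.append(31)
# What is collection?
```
[17, 31]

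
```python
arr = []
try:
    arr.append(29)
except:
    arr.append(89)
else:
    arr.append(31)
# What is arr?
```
[29, 31]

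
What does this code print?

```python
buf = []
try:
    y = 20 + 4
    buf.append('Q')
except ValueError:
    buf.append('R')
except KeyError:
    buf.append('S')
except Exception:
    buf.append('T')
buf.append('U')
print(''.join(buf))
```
QU

No exception, try block completes normally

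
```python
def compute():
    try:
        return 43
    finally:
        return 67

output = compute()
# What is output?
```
67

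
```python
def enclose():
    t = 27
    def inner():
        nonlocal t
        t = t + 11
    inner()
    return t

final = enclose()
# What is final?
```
38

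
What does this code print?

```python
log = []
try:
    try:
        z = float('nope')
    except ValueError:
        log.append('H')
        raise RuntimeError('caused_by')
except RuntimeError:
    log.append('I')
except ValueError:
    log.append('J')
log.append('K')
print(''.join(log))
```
HIK

RuntimeError raised and caught, original ValueError not re-raised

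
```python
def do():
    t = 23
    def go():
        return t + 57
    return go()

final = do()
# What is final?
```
80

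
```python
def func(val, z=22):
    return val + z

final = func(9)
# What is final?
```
31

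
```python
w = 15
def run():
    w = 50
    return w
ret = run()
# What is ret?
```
50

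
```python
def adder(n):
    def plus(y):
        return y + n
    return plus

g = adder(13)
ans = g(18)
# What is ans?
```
31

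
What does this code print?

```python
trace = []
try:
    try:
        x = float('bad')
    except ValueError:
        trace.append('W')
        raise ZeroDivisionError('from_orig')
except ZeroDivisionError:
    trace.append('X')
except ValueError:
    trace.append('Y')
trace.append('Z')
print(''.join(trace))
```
WXZ

ZeroDivisionError raised and caught, original ValueError not re-raised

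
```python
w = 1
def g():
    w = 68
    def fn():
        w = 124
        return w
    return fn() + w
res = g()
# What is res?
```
192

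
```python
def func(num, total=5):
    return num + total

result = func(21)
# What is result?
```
26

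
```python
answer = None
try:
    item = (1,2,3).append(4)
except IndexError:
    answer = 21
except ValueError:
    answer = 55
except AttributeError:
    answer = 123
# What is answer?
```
123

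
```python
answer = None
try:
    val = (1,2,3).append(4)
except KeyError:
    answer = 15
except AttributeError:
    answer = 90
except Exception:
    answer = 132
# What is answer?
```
90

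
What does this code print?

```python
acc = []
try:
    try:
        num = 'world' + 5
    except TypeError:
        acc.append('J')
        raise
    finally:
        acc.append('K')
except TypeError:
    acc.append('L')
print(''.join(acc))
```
JKL

finally runs before re-raised exception propagates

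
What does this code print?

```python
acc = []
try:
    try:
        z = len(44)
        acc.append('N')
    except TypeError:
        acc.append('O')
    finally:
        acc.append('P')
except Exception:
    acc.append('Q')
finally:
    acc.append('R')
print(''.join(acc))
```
OPR

Both finally blocks run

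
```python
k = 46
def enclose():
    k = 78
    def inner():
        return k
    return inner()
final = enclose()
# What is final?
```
78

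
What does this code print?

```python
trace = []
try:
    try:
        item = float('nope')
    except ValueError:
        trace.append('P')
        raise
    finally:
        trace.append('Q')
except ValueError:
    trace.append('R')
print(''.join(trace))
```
PQR

finally runs before re-raised exception propagates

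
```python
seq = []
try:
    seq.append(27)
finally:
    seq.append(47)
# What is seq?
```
[27, 47]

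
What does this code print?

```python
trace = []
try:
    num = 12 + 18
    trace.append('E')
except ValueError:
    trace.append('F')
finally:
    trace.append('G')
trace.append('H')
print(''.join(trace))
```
EGH

finally runs after normal execution too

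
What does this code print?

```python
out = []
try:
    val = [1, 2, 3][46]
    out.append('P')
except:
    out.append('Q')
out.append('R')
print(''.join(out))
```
QR

Exception raised in try, caught by bare except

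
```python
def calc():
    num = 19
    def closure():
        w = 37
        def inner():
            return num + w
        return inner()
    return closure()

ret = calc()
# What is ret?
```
56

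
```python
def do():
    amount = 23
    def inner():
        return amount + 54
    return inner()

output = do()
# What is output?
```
77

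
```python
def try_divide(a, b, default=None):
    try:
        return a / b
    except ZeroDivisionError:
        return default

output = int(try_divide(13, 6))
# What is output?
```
2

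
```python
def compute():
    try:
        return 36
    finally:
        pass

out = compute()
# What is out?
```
36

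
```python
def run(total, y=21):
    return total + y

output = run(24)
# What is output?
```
45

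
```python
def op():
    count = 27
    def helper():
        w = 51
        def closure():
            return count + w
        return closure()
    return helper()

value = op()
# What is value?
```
78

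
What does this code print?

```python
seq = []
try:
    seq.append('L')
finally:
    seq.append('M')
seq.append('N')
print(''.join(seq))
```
LMN

try/finally without except, no exception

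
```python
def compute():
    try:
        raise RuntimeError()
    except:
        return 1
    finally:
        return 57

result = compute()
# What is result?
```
57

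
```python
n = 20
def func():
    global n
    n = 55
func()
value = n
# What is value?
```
55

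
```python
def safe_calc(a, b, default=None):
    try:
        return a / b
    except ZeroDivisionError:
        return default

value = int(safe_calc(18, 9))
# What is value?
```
2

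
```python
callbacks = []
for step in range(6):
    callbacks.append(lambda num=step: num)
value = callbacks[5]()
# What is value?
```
5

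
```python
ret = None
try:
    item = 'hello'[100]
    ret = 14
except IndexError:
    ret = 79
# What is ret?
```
79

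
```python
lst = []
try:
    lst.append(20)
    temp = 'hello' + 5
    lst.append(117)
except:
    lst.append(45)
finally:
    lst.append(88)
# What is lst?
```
[20, 45, 88]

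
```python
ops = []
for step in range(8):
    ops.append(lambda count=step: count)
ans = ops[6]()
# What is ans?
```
6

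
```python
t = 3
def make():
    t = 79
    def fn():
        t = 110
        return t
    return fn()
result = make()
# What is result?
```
110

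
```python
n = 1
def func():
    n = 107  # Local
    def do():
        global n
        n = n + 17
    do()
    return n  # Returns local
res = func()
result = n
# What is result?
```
18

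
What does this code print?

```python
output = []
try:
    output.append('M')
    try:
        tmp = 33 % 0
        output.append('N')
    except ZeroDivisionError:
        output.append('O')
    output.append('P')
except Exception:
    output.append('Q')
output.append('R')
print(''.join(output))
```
MOPR

Inner exception caught by inner handler, outer continues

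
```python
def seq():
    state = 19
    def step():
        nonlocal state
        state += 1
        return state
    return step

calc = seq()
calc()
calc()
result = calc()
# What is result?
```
22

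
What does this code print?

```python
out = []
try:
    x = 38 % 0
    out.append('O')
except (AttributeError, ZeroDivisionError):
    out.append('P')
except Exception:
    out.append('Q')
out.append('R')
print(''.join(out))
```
PR

ZeroDivisionError matches tuple containing it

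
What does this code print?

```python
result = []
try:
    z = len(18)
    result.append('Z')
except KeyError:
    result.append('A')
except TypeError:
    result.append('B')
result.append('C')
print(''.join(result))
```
BC

TypeError is caught by its specific handler, not KeyError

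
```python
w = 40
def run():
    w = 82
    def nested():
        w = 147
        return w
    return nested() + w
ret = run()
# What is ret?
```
229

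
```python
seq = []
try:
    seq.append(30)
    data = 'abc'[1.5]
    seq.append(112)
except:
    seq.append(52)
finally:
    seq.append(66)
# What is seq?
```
[30, 52, 66]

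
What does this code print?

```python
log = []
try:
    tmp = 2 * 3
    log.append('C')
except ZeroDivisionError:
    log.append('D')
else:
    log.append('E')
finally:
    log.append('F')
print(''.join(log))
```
CEF

else runs before finally when no exception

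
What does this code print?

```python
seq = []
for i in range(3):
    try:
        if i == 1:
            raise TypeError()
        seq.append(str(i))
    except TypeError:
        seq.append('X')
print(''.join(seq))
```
0X2

Exception on i=1 caught, loop continues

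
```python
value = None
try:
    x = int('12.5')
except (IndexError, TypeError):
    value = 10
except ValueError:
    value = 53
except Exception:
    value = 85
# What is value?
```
53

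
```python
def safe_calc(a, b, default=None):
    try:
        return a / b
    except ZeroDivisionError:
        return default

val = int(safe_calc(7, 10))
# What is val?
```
0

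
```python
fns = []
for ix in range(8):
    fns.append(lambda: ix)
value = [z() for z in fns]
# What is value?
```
[7, 7, 7, 7, 7, 7, 7, 7]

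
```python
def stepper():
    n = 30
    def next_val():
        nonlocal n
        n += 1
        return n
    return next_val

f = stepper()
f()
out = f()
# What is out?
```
32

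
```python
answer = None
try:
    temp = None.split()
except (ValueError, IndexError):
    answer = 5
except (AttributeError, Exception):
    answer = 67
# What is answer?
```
67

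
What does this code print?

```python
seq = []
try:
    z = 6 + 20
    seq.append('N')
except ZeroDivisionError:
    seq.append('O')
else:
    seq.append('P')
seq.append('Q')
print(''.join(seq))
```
NPQ

else block runs when no exception occurs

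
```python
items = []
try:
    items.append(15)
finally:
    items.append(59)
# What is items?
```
[15, 59]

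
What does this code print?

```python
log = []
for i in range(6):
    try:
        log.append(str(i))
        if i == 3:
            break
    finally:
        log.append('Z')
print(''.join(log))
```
0Z1Z2Z3Z

finally runs even when breaking out of loop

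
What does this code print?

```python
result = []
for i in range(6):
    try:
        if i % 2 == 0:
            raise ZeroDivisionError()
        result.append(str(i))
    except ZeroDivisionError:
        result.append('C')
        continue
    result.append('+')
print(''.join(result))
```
C1+C3+C5+

continue in except skips rest of loop body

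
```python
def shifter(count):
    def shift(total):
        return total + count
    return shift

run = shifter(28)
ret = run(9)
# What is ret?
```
37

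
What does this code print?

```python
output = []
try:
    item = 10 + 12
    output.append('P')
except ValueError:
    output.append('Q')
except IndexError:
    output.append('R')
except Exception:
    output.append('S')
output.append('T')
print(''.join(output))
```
PT

No exception, try block completes normally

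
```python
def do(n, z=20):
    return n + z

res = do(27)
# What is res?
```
47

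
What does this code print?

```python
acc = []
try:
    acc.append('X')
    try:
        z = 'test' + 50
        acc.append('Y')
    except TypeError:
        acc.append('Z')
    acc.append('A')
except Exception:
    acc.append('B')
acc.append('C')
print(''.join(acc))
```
XZAC

Inner exception caught by inner handler, outer continues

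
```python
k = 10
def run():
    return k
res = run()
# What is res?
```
10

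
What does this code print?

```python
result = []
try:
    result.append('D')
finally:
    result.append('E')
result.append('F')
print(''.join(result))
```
DEF

try/finally without except, no exception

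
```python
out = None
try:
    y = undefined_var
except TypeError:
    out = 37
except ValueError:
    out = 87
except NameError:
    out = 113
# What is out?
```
113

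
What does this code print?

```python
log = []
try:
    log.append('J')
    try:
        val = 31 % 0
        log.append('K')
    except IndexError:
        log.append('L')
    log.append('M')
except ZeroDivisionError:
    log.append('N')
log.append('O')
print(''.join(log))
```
JNO

Inner handler doesn't match, propagates to outer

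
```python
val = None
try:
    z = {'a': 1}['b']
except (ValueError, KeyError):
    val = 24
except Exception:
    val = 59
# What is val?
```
24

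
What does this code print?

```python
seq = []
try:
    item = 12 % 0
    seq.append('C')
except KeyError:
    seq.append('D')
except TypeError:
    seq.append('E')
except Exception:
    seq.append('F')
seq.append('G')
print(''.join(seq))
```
FG

ZeroDivisionError not specifically caught, falls to Exception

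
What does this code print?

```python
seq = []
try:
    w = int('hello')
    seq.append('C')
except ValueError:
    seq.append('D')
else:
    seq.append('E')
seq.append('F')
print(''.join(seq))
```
DF

else block skipped when exception is caught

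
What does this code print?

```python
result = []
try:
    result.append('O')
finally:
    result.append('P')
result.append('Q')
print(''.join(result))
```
OPQ

try/finally without except, no exception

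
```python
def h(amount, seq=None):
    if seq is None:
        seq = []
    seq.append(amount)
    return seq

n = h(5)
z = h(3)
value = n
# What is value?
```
[5]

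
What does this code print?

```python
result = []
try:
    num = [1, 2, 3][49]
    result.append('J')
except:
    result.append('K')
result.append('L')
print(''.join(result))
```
KL

Exception raised in try, caught by bare except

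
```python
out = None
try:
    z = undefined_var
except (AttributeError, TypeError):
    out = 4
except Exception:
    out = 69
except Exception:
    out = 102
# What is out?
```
69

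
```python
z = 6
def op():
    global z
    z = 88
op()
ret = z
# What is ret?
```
88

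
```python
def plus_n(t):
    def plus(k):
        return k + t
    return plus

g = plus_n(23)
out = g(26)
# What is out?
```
49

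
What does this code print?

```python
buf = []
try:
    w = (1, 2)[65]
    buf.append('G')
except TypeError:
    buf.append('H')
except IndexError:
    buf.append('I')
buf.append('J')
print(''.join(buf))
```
IJ

IndexError is caught by its specific handler, not TypeError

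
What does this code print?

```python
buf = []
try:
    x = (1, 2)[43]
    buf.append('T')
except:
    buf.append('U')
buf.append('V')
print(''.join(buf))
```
UV

Exception raised in try, caught by bare except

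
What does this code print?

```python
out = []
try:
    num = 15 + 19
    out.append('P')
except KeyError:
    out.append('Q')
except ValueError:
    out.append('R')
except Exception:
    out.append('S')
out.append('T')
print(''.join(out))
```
PT

No exception, try block completes normally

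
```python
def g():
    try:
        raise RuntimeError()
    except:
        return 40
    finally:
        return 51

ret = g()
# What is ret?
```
51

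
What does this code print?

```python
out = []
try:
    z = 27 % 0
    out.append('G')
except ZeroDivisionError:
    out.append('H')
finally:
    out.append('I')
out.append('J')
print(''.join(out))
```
HIJ

finally always runs, even after exception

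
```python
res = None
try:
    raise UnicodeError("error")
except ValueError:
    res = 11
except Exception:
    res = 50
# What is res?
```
11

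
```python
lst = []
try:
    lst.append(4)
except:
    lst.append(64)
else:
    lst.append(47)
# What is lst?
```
[4, 47]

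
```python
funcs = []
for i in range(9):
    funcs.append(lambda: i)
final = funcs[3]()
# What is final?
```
8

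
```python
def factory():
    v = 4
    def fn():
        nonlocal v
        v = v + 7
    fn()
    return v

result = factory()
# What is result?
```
11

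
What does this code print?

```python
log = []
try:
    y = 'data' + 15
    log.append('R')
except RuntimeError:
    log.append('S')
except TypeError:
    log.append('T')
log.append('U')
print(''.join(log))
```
TU

TypeError is caught by its specific handler, not RuntimeError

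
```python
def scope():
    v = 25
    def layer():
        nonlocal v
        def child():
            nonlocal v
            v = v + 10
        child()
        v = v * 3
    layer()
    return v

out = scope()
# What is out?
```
105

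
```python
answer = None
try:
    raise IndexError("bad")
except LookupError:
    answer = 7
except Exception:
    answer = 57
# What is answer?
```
7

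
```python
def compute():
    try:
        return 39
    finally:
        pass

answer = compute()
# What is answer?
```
39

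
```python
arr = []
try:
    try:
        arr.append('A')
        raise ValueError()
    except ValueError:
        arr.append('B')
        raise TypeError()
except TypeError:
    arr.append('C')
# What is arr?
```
['A', 'B', 'C']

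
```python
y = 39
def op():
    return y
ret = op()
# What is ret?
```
39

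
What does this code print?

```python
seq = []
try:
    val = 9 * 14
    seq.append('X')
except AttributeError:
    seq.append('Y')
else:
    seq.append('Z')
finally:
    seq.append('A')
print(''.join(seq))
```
XZA

else runs before finally when no exception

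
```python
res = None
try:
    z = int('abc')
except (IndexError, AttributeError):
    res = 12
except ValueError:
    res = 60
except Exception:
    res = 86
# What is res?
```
60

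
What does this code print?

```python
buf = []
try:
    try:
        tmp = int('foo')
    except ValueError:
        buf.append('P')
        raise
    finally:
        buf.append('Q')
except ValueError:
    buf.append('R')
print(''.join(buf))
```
PQR

finally runs before re-raised exception propagates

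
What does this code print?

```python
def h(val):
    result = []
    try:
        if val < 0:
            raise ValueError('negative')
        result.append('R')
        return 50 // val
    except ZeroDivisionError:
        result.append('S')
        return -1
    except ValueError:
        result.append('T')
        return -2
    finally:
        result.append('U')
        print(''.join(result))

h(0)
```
RSU

val=0 causes ZeroDivisionError, caught, finally prints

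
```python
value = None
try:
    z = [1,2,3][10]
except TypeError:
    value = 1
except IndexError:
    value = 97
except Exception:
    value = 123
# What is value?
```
97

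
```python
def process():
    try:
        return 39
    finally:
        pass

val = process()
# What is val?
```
39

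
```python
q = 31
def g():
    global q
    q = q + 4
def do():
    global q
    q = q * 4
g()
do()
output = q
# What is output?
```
140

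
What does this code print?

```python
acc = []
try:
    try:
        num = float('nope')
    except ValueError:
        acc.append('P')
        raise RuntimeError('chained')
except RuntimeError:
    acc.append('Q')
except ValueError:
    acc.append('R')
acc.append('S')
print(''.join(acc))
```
PQS

RuntimeError raised and caught, original ValueError not re-raised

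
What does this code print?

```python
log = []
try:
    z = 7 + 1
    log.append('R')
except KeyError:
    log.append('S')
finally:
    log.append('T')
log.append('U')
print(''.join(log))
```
RTU

finally runs after normal execution too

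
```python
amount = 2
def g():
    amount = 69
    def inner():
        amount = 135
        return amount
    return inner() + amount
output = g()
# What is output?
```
204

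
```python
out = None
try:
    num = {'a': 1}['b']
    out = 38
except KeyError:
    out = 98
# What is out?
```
98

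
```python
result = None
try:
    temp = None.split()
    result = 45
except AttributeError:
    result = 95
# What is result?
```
95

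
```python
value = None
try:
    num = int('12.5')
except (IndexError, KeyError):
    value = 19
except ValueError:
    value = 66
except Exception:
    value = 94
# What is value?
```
66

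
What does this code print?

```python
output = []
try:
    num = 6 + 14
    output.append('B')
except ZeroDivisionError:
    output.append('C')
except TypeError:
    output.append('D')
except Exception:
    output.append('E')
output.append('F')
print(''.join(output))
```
BF

No exception, try block completes normally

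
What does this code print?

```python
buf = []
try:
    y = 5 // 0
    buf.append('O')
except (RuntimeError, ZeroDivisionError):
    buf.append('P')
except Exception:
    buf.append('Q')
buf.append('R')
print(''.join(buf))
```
PR

ZeroDivisionError matches tuple containing it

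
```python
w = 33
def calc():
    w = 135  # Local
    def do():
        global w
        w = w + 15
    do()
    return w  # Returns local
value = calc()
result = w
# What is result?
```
48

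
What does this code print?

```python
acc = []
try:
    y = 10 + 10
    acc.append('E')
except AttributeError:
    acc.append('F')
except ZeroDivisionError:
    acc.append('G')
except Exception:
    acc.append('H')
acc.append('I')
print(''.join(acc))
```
EI

No exception, try block completes normally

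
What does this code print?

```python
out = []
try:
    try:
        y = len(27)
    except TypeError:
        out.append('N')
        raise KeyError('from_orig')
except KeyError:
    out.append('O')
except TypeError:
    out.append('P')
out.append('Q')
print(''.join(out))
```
NOQ

KeyError raised and caught, original TypeError not re-raised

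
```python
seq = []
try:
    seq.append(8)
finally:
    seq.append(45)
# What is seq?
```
[8, 45]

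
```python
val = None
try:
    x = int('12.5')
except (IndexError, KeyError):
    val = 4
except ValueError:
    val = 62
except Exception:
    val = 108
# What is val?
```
62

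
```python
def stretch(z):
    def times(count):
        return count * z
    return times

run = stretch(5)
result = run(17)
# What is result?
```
85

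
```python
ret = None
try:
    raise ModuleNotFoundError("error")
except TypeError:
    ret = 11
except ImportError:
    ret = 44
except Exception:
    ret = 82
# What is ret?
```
44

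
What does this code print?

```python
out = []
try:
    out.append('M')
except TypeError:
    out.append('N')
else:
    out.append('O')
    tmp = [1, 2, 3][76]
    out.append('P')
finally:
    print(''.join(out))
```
MO

Try succeeds, else appends 'O', IndexError in else is uncaught, finally prints before exception propagates ('P' never appended)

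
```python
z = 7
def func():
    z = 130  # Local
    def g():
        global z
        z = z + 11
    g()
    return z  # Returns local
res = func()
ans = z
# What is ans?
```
18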